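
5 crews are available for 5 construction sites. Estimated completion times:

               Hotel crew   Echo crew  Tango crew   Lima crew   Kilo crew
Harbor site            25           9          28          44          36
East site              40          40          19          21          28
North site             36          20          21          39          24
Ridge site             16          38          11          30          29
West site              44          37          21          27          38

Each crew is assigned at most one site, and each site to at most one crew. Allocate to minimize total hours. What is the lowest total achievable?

Min total: 91 hours

Optimal: Hotel crew→Ridge site (16 hours), Echo crew→Harbor site (9 hours), Tango crew→West site (21 hours), Lima crew→East site (21 hours), Kilo crew→North site (24 hours) — total 16+9+21+21+24 = 91 hours.
Min-entry greedy (repeatedly take the single cheapest remaining cell) gives 109 hours, worse by 18.
Swapping Lima crew↔Echo crew (Lima crew→Harbor site 44 hours, Echo crew→East site 40 hours) adds 54.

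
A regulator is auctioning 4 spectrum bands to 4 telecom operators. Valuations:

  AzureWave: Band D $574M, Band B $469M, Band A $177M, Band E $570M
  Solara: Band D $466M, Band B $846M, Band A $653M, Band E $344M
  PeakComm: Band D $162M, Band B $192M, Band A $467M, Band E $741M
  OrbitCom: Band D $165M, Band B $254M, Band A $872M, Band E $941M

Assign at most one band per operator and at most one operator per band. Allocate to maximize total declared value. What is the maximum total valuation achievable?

Optimal: AzureWave→Band D ($574M), Solara→Band B ($846M), PeakComm→Band E ($741M), OrbitCom→Band A ($872M) — total 574+846+741+872 = $3033M.
Max-entry greedy (repeatedly take the single best remaining cell) gives $2828M, worse by 205.

Max total: $3033M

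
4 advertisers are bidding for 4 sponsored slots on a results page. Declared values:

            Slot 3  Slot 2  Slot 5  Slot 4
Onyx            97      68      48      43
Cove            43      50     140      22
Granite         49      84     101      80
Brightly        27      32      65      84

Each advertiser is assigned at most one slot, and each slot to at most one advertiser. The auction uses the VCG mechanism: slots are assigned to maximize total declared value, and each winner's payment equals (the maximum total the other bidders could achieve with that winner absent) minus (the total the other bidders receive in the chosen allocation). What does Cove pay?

Efficient allocation: Onyx→Slot 3 ($97), Cove→Slot 5 ($140), Granite→Slot 2 ($84), Brightly→Slot 4 ($84); total welfare W = $405.
Cove receives Slot 5 at value $140, so the others get W − 140 = $265.
Without Cove: best allocation of the remaining 3 bidders over all 4 slots is Onyx→Slot 3 ($97), Granite→Slot 5 ($101), Brightly→Slot 4 ($84), total $282.
VCG payment = (others' best without Cove) − (others' welfare with Cove) = 282 − 265 = $17.

Cove pays $17.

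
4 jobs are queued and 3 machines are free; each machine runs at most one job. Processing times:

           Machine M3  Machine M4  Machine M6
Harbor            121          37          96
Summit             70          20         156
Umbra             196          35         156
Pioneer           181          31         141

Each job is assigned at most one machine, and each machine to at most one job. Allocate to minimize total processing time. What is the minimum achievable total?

Optimal: Summit→Machine M3 (70 min), Pioneer→Machine M4 (31 min), Harbor→Machine M6 (96 min) — total 70+31+96 = 197 min.
Min-entry greedy (repeatedly take the single cheapest remaining cell) gives 297 min, worse by 100.
Next-best assignment: Summit→Machine M3, Umbra→Machine M4, Harbor→Machine M6 = 201 min.
No other one-to-one assignment undercuts 197 min.

Min total: 197 min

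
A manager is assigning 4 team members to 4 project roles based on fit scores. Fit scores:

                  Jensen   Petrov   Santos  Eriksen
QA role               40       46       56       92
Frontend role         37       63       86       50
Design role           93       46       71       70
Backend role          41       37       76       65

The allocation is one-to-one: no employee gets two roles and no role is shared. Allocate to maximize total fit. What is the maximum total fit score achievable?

Optimal: Jensen→Design role (93 pts), Petrov→Frontend role (63 pts), Santos→Backend role (76 pts), Eriksen→QA role (92 pts) — total 93+63+76+92 = 324 pts.
Max-entry greedy (repeatedly take the single best remaining cell) gives 308 pts, worse by 16.
Next-best assignment: Jensen→Design role, Petrov→Backend role, Santos→Frontend role, Eriksen→QA role = 308 pts.
Swapping Petrov↔Eriksen (Petrov→QA role 46 pts, Eriksen→Frontend role 50 pts) loses 59.

Max total: 324 pts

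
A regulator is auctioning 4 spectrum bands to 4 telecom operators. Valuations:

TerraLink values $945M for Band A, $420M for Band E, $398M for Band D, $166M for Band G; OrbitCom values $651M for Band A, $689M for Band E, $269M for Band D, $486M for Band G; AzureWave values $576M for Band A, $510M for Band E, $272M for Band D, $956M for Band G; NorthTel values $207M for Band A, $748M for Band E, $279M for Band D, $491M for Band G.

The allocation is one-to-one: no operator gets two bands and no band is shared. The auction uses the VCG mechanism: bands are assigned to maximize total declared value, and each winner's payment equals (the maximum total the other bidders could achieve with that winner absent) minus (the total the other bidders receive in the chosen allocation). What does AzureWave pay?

Efficient allocation: TerraLink→Band A ($945M), OrbitCom→Band D ($269M), AzureWave→Band G ($956M), NorthTel→Band E ($748M); total welfare W = $2918M.
AzureWave receives Band G at value $956M, so the others get W − 956 = $1962M.
Without AzureWave: best allocation of the remaining 3 bidders over all 4 bands is TerraLink→Band A ($945M), OrbitCom→Band G ($486M), NorthTel→Band E ($748M), total $2179M.
VCG payment = (others' best without AzureWave) − (others' welfare with AzureWave) = 2179 − 1962 = $217M.

AzureWave pays $217M.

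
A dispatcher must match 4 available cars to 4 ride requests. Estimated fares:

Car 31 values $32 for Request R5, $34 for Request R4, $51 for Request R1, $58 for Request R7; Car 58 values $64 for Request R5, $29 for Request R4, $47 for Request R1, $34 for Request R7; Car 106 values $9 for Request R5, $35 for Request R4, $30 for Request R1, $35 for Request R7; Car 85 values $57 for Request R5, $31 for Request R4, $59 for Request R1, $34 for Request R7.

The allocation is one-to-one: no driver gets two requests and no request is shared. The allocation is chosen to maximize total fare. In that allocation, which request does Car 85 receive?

Car 85 receives Request R1.

Optimal: Car 31→Request R7 ($58), Car 58→Request R5 ($64), Car 106→Request R4 ($35), Car 85→Request R1 ($59) — total 58+64+35+59 = $216.
Swapping Car 31↔Car 58 (Car 31→Request R5 $32, Car 58→Request R7 $34) loses 56.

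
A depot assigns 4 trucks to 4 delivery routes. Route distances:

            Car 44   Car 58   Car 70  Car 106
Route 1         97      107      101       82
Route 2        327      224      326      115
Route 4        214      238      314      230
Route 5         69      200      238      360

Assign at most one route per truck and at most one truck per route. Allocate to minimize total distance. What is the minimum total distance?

Min total: 523 km

Optimal: Car 44→Route 5 (69 km), Car 58→Route 4 (238 km), Car 70→Route 1 (101 km), Car 106→Route 2 (115 km) — total 69+238+101+115 = 523 km.
Min-entry greedy (repeatedly take the single cheapest remaining cell) gives 689 km, worse by 166.
Swapping Car 106↔Car 58 (Car 106→Route 4 230 km, Car 58→Route 2 224 km) adds 101.
No other one-to-one assignment undercuts 523 km.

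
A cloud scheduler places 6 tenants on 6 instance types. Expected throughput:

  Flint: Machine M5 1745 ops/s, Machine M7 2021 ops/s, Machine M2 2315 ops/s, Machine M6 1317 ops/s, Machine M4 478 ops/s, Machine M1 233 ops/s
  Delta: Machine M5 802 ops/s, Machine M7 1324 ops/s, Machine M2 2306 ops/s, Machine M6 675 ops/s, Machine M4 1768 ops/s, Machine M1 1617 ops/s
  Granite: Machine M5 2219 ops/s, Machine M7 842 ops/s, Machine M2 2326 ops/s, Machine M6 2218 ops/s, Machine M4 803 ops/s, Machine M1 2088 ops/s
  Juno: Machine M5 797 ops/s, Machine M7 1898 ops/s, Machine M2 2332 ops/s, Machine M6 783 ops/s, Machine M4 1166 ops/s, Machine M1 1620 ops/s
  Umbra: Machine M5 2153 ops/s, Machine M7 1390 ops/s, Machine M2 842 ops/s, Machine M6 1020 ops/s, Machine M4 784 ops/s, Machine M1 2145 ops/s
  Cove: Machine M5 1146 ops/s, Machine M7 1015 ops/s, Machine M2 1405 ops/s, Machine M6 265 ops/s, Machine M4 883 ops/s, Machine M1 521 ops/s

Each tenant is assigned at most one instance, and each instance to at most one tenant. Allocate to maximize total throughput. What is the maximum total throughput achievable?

Optimal: Flint→Machine M7 (2021 ops/s), Delta→Machine M4 (1768 ops/s), Granite→Machine M6 (2218 ops/s), Juno→Machine M2 (2332 ops/s), Umbra→Machine M1 (2145 ops/s), Cove→Machine M5 (1146 ops/s) — total 2021+1768+2218+2332+2145+1146 = 11630 ops/s.
Next-best assignment: Flint→Machine M2, Delta→Machine M4, Granite→Machine M6, Juno→Machine M7, Umbra→Machine M1, Cove→Machine M5 = 11490 ops/s.
Swapping Granite↔Delta (Granite→Machine M4 803 ops/s, Delta→Machine M6 675 ops/s) loses 2508.

Max total: 11630 ops/s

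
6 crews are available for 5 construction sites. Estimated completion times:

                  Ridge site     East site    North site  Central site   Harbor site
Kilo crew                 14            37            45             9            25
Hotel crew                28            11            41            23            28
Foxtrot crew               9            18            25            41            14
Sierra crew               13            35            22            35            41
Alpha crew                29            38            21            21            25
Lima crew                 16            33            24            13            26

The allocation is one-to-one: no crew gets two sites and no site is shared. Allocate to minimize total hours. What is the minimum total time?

Minimum total: 68 hours

Optimal: Sierra crew→Ridge site (13 hours), Hotel crew→East site (11 hours), Alpha crew→North site (21 hours), Kilo crew→Central site (9 hours), Foxtrot crew→Harbor site (14 hours) — total 13+11+21+9+14 = 68 hours.
No other one-to-one assignment undercuts 68 hours.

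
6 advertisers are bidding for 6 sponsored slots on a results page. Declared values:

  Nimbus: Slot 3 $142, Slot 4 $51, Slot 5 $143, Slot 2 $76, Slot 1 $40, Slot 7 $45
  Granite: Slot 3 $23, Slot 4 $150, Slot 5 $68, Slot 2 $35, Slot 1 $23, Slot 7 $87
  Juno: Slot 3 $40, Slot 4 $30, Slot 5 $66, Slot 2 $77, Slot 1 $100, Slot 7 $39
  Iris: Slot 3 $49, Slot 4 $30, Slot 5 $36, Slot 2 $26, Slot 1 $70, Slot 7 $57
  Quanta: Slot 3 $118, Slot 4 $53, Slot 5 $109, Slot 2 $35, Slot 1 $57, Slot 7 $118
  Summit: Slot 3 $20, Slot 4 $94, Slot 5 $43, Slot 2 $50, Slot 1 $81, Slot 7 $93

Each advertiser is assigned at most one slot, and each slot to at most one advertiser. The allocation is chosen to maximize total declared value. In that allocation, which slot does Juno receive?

Optimal: Nimbus→Slot 5 ($143), Granite→Slot 4 ($150), Juno→Slot 2 ($77), Iris→Slot 1 ($70), Quanta→Slot 3 ($118), Summit→Slot 7 ($93) — total 143+150+77+70+118+93 = $651.
Max-entry greedy (repeatedly take the single best remaining cell) gives $630, worse by 21.
Next-best assignment: Nimbus→Slot 3, Granite→Slot 4, Juno→Slot 2, Iris→Slot 1, Quanta→Slot 5, Summit→Slot 7 = $641.
Checked against all permutations: $651 is optimal.
Juno's own top slot is Slot 1 ($100), but forcing Juno→Slot 1 and reassigning the rest optimally gives only $630 — worse by 21.

Juno receives Slot 2.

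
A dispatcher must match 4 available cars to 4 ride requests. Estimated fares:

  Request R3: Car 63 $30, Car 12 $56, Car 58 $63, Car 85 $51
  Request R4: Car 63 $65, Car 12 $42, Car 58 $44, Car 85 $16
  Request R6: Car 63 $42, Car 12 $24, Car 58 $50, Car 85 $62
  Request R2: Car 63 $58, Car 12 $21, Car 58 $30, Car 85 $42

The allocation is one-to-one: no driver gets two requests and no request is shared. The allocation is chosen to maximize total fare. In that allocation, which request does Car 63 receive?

Car 63 receives Request R2.

Optimal: Car 63→Request R2 ($58), Car 12→Request R4 ($42), Car 58→Request R3 ($63), Car 85→Request R6 ($62) — total 58+42+63+62 = $225.
Every other assignment is strictly worse.
Car 63's own top request is Request R4 ($65), but forcing Car 63→Request R4 and reassigning the rest optimally gives only $213 — worse by 12.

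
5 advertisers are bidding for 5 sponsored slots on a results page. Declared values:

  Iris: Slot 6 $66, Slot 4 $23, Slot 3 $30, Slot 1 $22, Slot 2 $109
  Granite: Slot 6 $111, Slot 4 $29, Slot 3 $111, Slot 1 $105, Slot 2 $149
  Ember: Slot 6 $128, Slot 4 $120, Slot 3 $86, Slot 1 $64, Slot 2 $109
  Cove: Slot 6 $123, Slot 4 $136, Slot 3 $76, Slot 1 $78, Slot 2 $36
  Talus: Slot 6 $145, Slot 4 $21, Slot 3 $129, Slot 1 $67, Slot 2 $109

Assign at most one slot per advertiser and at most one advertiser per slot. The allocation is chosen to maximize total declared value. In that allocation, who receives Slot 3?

Talus receives Slot 3.

This is a one-to-one assignment (maximum-weight bipartite matching).
Optimal: Iris→Slot 2 ($109), Granite→Slot 1 ($105), Ember→Slot 6 ($128), Cove→Slot 4 ($136), Talus→Slot 3 ($129) — total 109+105+128+136+129 = $607.
Row-greedy (each advertiser in turn takes its best remaining slot) gives $547, worse by 60.
Talus's own top slot is Slot 6 ($145), but forcing Talus→Slot 6 and reassigning the rest optimally gives only $581 — worse by 26.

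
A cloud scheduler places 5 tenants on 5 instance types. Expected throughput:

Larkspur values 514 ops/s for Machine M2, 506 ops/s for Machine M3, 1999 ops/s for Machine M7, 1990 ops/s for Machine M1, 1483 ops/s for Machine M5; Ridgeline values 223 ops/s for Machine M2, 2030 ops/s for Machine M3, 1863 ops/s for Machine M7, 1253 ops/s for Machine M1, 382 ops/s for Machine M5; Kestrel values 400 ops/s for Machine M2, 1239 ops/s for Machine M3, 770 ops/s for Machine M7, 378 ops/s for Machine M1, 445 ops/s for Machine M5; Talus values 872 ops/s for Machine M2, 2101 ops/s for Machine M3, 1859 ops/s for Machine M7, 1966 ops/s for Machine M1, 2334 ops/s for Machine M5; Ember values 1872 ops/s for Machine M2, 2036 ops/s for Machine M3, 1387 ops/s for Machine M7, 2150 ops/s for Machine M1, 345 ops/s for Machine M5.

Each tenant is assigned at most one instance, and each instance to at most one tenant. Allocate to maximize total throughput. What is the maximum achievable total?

Max total: 9298 ops/s

This is the linear assignment problem.
Optimal: Larkspur→Machine M1 (1990 ops/s), Ridgeline→Machine M7 (1863 ops/s), Kestrel→Machine M3 (1239 ops/s), Talus→Machine M5 (2334 ops/s), Ember→Machine M2 (1872 ops/s) — total 1990+1863+1239+2334+1872 = 9298 ops/s.
Max-entry greedy (repeatedly take the single best remaining cell) gives 8913 ops/s, worse by 385.
Next-best assignment: Larkspur→Machine M1, Ridgeline→Machine M3, Kestrel→Machine M7, Talus→Machine M5, Ember→Machine M2 = 8996 ops/s.
Swapping Larkspur↔Kestrel (Larkspur→Machine M3 506 ops/s, Kestrel→Machine M1 378 ops/s) loses 2345.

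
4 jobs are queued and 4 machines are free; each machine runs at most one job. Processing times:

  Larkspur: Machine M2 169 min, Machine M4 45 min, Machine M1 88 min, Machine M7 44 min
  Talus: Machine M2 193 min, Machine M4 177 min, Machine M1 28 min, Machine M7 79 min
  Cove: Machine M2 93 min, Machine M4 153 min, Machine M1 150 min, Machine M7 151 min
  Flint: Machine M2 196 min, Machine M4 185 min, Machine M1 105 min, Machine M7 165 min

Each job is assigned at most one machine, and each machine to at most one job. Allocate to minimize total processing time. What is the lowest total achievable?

Optimal: Larkspur→Machine M4 (45 min), Talus→Machine M7 (79 min), Cove→Machine M2 (93 min), Flint→Machine M1 (105 min) — total 45+79+93+105 = 322 min.
Next-best assignment: Larkspur→Machine M4, Talus→Machine M1, Cove→Machine M2, Flint→Machine M7 = 331 min.
Checked against all permutations: 322 min is optimal.

Minimum total: 322 min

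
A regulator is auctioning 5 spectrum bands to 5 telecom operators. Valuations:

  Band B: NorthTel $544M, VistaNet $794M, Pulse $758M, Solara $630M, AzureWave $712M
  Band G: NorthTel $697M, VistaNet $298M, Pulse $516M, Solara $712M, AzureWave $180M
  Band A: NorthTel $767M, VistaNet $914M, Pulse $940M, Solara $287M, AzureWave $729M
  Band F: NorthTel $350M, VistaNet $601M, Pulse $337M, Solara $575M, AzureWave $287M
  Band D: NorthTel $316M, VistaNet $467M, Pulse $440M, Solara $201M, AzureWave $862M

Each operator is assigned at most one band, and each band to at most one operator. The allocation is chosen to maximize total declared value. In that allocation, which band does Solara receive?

Solara receives Band F.

Optimal: NorthTel→Band G ($697M), VistaNet→Band B ($794M), Pulse→Band A ($940M), Solara→Band F ($575M), AzureWave→Band D ($862M) — total 697+794+940+575+862 = $3868M.
Row-greedy (each operator in turn takes its best remaining band) gives $3514M, worse by 354.
No other one-to-one assignment exceeds $3868M.
Solara's own top band is Band G ($712M), but forcing Solara→Band G and reassigning the rest optimally gives only $3700M — worse by 168.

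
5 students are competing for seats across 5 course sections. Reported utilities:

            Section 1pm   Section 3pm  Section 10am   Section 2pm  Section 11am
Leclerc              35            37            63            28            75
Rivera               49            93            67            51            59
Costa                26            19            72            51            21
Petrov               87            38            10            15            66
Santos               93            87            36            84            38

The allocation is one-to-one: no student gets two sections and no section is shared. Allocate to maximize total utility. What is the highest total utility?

Optimal: Leclerc→Section 11am (75 points), Rivera→Section 3pm (93 points), Costa→Section 10am (72 points), Petrov→Section 1pm (87 points), Santos→Section 2pm (84 points) — total 75+93+72+87+84 = 411 points.
Next-best assignment: Leclerc→Section 11am, Rivera→Section 2pm, Costa→Section 10am, Petrov→Section 1pm, Santos→Section 3pm = 372 points.

Max total: 411 points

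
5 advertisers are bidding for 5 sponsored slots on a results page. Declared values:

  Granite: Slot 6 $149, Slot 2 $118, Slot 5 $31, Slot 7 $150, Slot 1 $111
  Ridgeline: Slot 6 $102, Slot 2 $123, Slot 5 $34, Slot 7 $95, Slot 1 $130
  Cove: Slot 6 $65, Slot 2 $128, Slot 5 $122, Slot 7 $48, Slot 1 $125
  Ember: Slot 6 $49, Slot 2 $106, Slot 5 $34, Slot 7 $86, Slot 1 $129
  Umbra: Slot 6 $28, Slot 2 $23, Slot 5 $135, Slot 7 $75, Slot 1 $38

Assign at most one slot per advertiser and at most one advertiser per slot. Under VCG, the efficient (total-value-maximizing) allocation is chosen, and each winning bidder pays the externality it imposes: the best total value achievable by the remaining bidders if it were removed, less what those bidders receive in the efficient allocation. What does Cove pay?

Cove pays $21.

Efficient allocation: Granite→Slot 7 ($150), Ridgeline→Slot 6 ($102), Cove→Slot 2 ($128), Ember→Slot 1 ($129), Umbra→Slot 5 ($135); total welfare W = $644.
Cove receives Slot 2 at value $128, so the others get W − 128 = $516.
Without Cove: best allocation of the remaining 4 bidders over all 5 slots is Granite→Slot 7 ($150), Ridgeline→Slot 2 ($123), Ember→Slot 1 ($129), Umbra→Slot 5 ($135), total $537.
VCG payment = (others' best without Cove) − (others' welfare with Cove) = 537 − 516 = $21.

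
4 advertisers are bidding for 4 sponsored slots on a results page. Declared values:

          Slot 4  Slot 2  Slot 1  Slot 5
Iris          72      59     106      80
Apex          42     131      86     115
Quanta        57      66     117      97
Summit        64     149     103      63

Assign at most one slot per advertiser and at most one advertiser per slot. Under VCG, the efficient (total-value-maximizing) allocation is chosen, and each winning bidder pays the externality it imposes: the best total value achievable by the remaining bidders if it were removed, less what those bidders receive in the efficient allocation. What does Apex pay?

Apex pays $14.

Efficient allocation: Iris→Slot 4 ($72), Apex→Slot 5 ($115), Quanta→Slot 1 ($117), Summit→Slot 2 ($149); total welfare W = $453.
Apex receives Slot 5 at value $115, so the others get W − 115 = $338.
Without Apex: best allocation of the remaining 3 bidders over all 4 slots is Iris→Slot 1 ($106), Quanta→Slot 5 ($97), Summit→Slot 2 ($149), total $352.
VCG payment = (others' best without Apex) − (others' welfare with Apex) = 352 − 338 = $14.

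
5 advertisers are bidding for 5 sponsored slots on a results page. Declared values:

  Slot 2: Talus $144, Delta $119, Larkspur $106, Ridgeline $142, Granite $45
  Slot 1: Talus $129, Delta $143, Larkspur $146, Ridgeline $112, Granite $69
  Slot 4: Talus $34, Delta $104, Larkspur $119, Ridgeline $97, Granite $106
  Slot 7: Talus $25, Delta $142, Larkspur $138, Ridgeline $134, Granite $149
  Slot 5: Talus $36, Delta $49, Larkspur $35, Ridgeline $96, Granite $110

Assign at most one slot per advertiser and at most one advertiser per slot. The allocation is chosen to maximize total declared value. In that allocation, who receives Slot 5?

Ridgeline receives Slot 5.

Optimal: Talus→Slot 2 ($144), Delta→Slot 1 ($143), Larkspur→Slot 4 ($119), Ridgeline→Slot 5 ($96), Granite→Slot 7 ($149) — total 144+143+119+96+149 = $651.
Row-greedy (each advertiser in turn takes its best remaining slot) gives $632, worse by 19.
Swapping Ridgeline↔Delta (Ridgeline→Slot 1 $112, Delta→Slot 5 $49) loses 78.
Ridgeline's own top slot is Slot 2 ($142), but forcing Ridgeline→Slot 2 and reassigning the rest optimally gives only $642 — worse by 9.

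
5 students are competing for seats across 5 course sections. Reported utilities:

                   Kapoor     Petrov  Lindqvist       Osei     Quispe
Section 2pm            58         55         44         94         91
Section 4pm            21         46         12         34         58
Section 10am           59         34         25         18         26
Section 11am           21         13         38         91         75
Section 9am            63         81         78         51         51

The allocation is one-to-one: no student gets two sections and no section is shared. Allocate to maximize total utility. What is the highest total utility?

Optimal: Kapoor→Section 10am (59 points), Petrov→Section 4pm (46 points), Lindqvist→Section 9am (78 points), Osei→Section 11am (91 points), Quispe→Section 2pm (91 points) — total 59+46+78+91+91 = 365 points.
Row-greedy (each student in turn takes its best remaining section) gives 216 points, worse by 149.
Next-best assignment: Kapoor→Section 10am, Petrov→Section 4pm, Lindqvist→Section 9am, Osei→Section 2pm, Quispe→Section 11am = 352 points.

Maximum total: 365 points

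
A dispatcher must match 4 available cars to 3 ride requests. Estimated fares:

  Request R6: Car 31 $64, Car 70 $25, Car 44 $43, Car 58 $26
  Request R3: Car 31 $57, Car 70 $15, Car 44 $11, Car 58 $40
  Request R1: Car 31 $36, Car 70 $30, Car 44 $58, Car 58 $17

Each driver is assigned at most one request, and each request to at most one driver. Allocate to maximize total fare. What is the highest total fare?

This is the linear assignment problem.
Optimal: Car 31→Request R6 ($64), Car 58→Request R3 ($40), Car 44→Request R1 ($58) — total 64+40+58 = $162.
Swapping Car 44↔Car 58 (Car 44→Request R3 $11, Car 58→Request R1 $17) loses 70.

Max total: $162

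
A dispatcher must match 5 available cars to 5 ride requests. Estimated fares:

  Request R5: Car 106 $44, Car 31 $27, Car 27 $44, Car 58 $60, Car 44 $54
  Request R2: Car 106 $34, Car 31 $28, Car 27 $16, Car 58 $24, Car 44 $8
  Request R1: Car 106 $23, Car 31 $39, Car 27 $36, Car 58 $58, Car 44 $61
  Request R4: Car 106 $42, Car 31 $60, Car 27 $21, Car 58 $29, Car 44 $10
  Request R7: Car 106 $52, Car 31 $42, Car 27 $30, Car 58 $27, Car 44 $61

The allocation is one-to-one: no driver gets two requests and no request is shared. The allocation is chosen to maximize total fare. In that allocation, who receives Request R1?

This is the linear assignment problem.
Optimal: Car 106→Request R2 ($34), Car 31→Request R4 ($60), Car 27→Request R5 ($44), Car 58→Request R1 ($58), Car 44→Request R7 ($61) — total 34+60+44+58+61 = $257.
Max-entry greedy (repeatedly take the single best remaining cell) gives $249, worse by 8.
Car 58's own top request is Request R5 ($60), but forcing Car 58→Request R5 and reassigning the rest optimally gives only $251 — worse by 6.

Car 58 receives Request R1.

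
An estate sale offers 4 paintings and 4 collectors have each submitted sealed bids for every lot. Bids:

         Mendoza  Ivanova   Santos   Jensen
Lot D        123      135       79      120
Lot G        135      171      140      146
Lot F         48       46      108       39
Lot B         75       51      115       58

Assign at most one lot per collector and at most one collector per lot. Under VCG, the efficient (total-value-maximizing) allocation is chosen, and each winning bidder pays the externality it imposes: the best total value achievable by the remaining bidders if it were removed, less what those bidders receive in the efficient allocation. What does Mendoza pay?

Mendoza pays $7.

Efficient allocation: Mendoza→Lot B ($75), Ivanova→Lot G ($171), Santos→Lot F ($108), Jensen→Lot D ($120); total welfare W = $474.
Mendoza receives Lot B at value $75, so the others get W − 75 = $399.
Without Mendoza: best allocation of the remaining 3 bidders over all 4 lots is Ivanova→Lot G ($171), Santos→Lot B ($115), Jensen→Lot D ($120), total $406.
VCG payment = (others' best without Mendoza) − (others' welfare with Mendoza) = 406 − 399 = $7.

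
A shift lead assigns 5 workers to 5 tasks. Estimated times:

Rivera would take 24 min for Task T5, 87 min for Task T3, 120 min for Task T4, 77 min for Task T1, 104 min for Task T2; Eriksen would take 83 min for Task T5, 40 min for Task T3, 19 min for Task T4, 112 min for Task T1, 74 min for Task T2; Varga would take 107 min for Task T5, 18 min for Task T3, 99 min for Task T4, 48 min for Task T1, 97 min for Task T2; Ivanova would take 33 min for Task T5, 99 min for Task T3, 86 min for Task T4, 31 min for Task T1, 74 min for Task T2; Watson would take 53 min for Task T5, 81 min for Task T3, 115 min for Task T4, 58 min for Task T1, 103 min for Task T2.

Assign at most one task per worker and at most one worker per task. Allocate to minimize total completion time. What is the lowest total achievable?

Optimal: Rivera→Task T5 (24 min), Eriksen→Task T4 (19 min), Varga→Task T3 (18 min), Ivanova→Task T2 (74 min), Watson→Task T1 (58 min) — total 24+19+18+74+58 = 193 min.
Min-entry greedy (repeatedly take the single cheapest remaining cell) gives 195 min, worse by 2.
Next-best assignment: Rivera→Task T5, Eriksen→Task T4, Varga→Task T3, Ivanova→Task T1, Watson→Task T2 = 195 min.

Minimum total: 193 min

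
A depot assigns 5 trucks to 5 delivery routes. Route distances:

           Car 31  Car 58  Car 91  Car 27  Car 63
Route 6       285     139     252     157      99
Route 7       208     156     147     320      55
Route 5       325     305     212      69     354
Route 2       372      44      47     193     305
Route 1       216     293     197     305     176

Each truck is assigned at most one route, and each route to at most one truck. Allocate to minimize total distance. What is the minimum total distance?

Minimum total: 526 km

Treat this as an assignment problem: match each truck to one route.
Optimal: Car 31→Route 1 (216 km), Car 58→Route 6 (139 km), Car 91→Route 2 (47 km), Car 27→Route 5 (69 km), Car 63→Route 7 (55 km) — total 216+139+47+69+55 = 526 km.
Min-entry greedy (repeatedly take the single cheapest remaining cell) gives 650 km, worse by 124.
Swapping Car 31↔Car 91 (Car 31→Route 2 372 km, Car 91→Route 1 197 km) adds 306.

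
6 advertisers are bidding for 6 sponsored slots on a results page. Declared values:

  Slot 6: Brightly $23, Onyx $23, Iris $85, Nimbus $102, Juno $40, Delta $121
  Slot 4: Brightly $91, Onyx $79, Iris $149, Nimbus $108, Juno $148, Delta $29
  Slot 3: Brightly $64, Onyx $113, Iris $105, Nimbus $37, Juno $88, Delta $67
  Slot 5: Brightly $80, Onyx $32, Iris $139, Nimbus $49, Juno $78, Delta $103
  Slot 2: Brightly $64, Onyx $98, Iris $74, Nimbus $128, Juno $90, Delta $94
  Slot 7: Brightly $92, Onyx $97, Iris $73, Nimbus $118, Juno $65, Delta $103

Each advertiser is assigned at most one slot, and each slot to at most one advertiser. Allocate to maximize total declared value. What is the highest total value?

This is a one-to-one assignment (maximum-weight bipartite matching).
Optimal: Brightly→Slot 7 ($92), Onyx→Slot 3 ($113), Iris→Slot 5 ($139), Nimbus→Slot 2 ($128), Juno→Slot 4 ($148), Delta→Slot 6 ($121) — total 92+113+139+128+148+121 = $741.
Column-greedy (each slot in turn goes to its best remaining advertiser) gives $656, worse by 85.
Next-best assignment: Brightly→Slot 2, Onyx→Slot 3, Iris→Slot 5, Nimbus→Slot 7, Juno→Slot 4, Delta→Slot 6 = $703.
No other one-to-one assignment exceeds $741.

Max total: $741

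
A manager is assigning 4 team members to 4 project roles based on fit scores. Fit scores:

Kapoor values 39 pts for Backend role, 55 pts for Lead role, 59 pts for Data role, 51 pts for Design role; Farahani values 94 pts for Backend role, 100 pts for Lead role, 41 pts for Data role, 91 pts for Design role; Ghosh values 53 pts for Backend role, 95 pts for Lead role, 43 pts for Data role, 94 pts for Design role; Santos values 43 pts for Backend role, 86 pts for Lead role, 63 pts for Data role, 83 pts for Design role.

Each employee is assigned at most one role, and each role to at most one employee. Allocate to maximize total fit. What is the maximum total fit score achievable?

This is the linear assignment problem.
Optimal: Kapoor→Data role (59 pts), Farahani→Backend role (94 pts), Ghosh→Design role (94 pts), Santos→Lead role (86 pts) — total 59+94+94+86 = 333 pts.
Next-best assignment: Kapoor→Data role, Farahani→Backend role, Ghosh→Lead role, Santos→Design role = 331 pts.
Checked against all permutations: 333 pts is optimal.

Maximum total: 333 pts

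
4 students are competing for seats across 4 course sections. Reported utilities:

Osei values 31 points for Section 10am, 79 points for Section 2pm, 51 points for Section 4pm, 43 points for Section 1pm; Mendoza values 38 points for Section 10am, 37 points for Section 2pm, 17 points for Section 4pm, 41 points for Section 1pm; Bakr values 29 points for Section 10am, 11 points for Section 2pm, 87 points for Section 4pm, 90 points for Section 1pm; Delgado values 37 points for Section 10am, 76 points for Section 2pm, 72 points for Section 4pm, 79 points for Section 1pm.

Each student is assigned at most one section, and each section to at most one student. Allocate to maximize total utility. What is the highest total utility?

Optimal: Osei→Section 2pm (79 points), Mendoza→Section 10am (38 points), Bakr→Section 4pm (87 points), Delgado→Section 1pm (79 points) — total 79+38+87+79 = 283 points.
Max-entry greedy (repeatedly take the single best remaining cell) gives 279 points, worse by 4.
Next-best assignment: Osei→Section 2pm, Mendoza→Section 10am, Bakr→Section 1pm, Delgado→Section 4pm = 279 points.
Checked against all permutations: 283 points is optimal.

Max total: 283 points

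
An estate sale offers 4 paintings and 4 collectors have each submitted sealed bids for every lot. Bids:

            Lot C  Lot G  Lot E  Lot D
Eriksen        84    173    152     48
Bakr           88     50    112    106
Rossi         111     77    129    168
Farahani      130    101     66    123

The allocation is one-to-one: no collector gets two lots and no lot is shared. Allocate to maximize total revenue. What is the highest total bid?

This is the linear assignment problem.
Optimal: Eriksen→Lot G ($173), Bakr→Lot E ($112), Rossi→Lot D ($168), Farahani→Lot C ($130) — total 173+112+168+130 = $583.
Column-greedy (each lot in turn goes to its best remaining collector) gives $538, worse by 45.
Next-best assignment: Eriksen→Lot G, Bakr→Lot D, Rossi→Lot E, Farahani→Lot C = $538.
Swapping Rossi↔Eriksen (Rossi→Lot G $77, Eriksen→Lot D $48) loses 216.
Every other assignment is strictly worse.

Maximum total: $583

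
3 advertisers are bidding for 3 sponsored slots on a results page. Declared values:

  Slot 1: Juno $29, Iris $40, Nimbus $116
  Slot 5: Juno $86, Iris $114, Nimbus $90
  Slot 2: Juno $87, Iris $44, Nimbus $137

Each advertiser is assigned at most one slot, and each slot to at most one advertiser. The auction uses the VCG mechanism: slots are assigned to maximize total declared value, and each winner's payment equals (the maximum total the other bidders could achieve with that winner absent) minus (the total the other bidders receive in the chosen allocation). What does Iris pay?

Iris pays $20.

Efficient allocation: Juno→Slot 2 ($87), Iris→Slot 5 ($114), Nimbus→Slot 1 ($116); total welfare W = $317.
Iris receives Slot 5 at value $114, so the others get W − 114 = $203.
Without Iris: best allocation of the remaining 2 bidders over all 3 slots is Juno→Slot 5 ($86), Nimbus→Slot 2 ($137), total $223.
VCG payment = (others' best without Iris) − (others' welfare with Iris) = 223 − 203 = $20.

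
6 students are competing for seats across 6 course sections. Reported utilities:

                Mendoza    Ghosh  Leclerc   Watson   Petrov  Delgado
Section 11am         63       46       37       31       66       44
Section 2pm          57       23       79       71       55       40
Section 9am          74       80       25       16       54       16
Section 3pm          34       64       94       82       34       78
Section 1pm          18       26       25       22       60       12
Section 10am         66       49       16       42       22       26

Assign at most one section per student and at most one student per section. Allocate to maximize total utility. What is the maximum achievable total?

Max total: 415 points

Optimal: Mendoza→Section 10am (66 points), Ghosh→Section 9am (80 points), Leclerc→Section 3pm (94 points), Watson→Section 2pm (71 points), Petrov→Section 1pm (60 points), Delgado→Section 11am (44 points) — total 66+80+94+71+60+44 = 415 points.
Swapping Leclerc↔Ghosh (Leclerc→Section 9am 25 points, Ghosh→Section 3pm 64 points) loses 85.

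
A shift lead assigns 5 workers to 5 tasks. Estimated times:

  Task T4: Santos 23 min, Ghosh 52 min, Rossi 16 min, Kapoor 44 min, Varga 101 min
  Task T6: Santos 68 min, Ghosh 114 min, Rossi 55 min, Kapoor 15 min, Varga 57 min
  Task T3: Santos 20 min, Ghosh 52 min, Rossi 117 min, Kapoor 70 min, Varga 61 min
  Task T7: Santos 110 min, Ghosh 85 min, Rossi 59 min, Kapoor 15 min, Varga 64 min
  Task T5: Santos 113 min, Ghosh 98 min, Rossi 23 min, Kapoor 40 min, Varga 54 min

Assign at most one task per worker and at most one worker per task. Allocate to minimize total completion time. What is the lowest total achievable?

Minimum total: 167 min

This is the linear assignment problem.
Optimal: Santos→Task T3 (20 min), Ghosh→Task T4 (52 min), Rossi→Task T5 (23 min), Kapoor→Task T7 (15 min), Varga→Task T6 (57 min) — total 20+52+23+15+57 = 167 min.
Row-greedy (each worker in turn takes its cheapest remaining task) gives 174 min, worse by 7.
Swapping Rossi↔Kapoor (Rossi→Task T7 59 min, Kapoor→Task T5 40 min) adds 61.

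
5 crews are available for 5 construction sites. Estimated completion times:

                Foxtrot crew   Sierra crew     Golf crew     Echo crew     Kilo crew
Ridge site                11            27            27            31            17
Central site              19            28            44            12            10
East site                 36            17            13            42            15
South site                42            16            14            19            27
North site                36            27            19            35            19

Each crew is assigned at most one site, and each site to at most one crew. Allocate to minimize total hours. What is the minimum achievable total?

This is the linear assignment problem.
Optimal: Foxtrot crew→Ridge site (11 hours), Sierra crew→South site (16 hours), Golf crew→East site (13 hours), Echo crew→Central site (12 hours), Kilo crew→North site (19 hours) — total 11+16+13+12+19 = 71 hours.
Column-greedy (each site in turn goes to its cheapest remaining crew) gives 85 hours, worse by 14.
Next-best assignment: Foxtrot crew→Ridge site, Sierra crew→East site, Golf crew→South site, Echo crew→Central site, Kilo crew→North site = 73 hours.
Swapping Sierra crew↔Kilo crew (Sierra crew→North site 27 hours, Kilo crew→South site 27 hours) adds 19.

Min total: 71 hours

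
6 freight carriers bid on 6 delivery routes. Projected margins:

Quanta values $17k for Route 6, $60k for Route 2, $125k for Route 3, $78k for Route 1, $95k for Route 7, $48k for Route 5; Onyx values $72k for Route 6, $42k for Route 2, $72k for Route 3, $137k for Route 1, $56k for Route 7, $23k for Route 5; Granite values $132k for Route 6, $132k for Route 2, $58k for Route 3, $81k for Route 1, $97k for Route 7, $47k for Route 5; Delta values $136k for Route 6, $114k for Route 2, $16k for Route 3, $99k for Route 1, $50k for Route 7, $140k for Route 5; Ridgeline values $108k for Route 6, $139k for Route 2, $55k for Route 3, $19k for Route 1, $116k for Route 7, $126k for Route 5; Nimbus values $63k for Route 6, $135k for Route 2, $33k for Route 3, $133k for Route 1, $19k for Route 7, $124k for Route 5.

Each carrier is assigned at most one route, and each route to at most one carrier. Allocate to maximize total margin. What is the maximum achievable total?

Maximum total: $785k

Treat this as an assignment problem: match each carrier to one route.
Optimal: Quanta→Route 3 ($125k), Onyx→Route 1 ($137k), Granite→Route 6 ($132k), Delta→Route 5 ($140k), Ridgeline→Route 7 ($116k), Nimbus→Route 2 ($135k) — total 125+137+132+140+116+135 = $785k.
Row-greedy (each carrier in turn takes its best remaining route) gives $692k, worse by 93.
Next-best assignment: Quanta→Route 3, Onyx→Route 1, Granite→Route 2, Delta→Route 6, Ridgeline→Route 7, Nimbus→Route 5 = $770k.
No other one-to-one assignment exceeds $785k.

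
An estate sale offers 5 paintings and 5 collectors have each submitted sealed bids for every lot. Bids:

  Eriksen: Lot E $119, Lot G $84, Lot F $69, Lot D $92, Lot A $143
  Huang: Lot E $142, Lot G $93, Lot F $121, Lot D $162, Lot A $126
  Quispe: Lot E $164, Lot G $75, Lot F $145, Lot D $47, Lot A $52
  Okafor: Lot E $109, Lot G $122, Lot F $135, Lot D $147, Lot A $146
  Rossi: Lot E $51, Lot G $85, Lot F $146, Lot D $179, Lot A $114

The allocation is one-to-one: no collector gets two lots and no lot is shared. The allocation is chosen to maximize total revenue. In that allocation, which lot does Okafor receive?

This is a one-to-one assignment (maximum-weight bipartite matching).
Optimal: Eriksen→Lot A ($143), Huang→Lot D ($162), Quispe→Lot E ($164), Okafor→Lot G ($122), Rossi→Lot F ($146) — total 143+162+164+122+146 = $737.
Max-entry greedy (repeatedly take the single best remaining cell) gives $694, worse by 43.
Next-best assignment: Eriksen→Lot A, Huang→Lot E, Quispe→Lot F, Okafor→Lot G, Rossi→Lot D = $731.
Checked against all permutations: $737 is optimal.
Okafor's own top lot is Lot D ($147), but forcing Okafor→Lot D and reassigning the rest optimally gives only $693 — worse by 44.

Okafor receives Lot G.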